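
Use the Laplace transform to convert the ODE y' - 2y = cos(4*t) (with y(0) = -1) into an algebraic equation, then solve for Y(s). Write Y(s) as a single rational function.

Y(s) = (-s^2 + s - 16)/(s^3 - 2*s^2 + 16*s - 32)

Apply the Laplace transform to the equation.
The derivative rules (L{y'} = sY - y(0) = sY - (-1)) turn the left side into (s - 2)Y - (-1).
The right side is L{cos(4*t)} = s/(s^2 + 16).
So (s - 2)Y = s/(s^2 + 16) + (-1).
Divide through and combine into a single rational function.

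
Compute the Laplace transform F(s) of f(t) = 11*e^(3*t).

L{11} = 11/s.
By the first shifting theorem, multiplying by e^(3t) replaces s with s - 3.

F(s) = 11/(s - 3)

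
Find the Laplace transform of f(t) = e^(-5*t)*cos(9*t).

L{cos(9t)} = s/(s^2 + 81).
By the first shifting theorem, multiplying by e^(-5t) replaces s with s + 5.

(s + 5)/((s + 5)^2 + 81)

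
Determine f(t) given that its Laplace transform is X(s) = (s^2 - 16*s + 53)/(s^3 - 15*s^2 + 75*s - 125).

Factor the denominator: s^3 - 15*s^2 + 75*s - 125 = (s - 5)^3.
Partial fraction decomposition gives [1/(s - 5)] + [-6/(s - 5)^2] + [-2/(s - 5)^3].
Invert each term: 1/(s - 5) ↔ e^(5t); -6/(s - 5)^2 ↔ -6t·e^(5t); -2/(s - 5)^3 ↔ (-1)t^2·e^(5t).

f(t) = -t^2*exp(5*t) - 6*t*exp(5*t) + exp(5*t)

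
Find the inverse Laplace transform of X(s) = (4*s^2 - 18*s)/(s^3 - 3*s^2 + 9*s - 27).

Factor the denominator: s^3 - 3*s^2 + 9*s - 27 = (s - 3)*(s^2 + 9).
Partial fraction decomposition gives [-1/(s - 3)] + [5*s/(s^2 + 9)] + [-3/(s^2 + 9)].
Invert each term: -1/(s - 3) ↔ -e^(3t); 5·s/(s^2 + 9) ↔ 5cos(3t); -1·3/(s^2 + 9) ↔ -sin(3t).

-exp(3*t) - sin(3*t) + 5*cos(3*t)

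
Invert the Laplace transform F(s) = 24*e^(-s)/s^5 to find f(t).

f(t) = Heaviside(t - 1)*((t - 1)^4)

The factor e^(-s) signals a time shift by c = 1 (second shifting theorem).
L{t^4} = 4!/s^5 = 24/s^5, so L^-1{24/s^5} = t^4.
Hence the inverse is u(t - 1) times that function evaluated at t - 1.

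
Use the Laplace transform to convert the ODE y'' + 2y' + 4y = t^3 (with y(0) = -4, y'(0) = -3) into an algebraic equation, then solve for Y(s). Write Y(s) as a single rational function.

Y(s) = (-4*s^5 - 11*s^4 + 6)/(s^6 + 2*s^5 + 4*s^4)

Take the Laplace transform of both sides.
With L{y''} = s^2 Y - s·y(0) - y'(0) and L{y'} = sY - y(0), with y(0) = -4, y'(0) = -3: the LHS transforms to (s^2 + 2*s + 4)Y - (-4*s - 11).
The right side is L{t^3} = 6/s^4.
So (s^2 + 2*s + 4)Y = 6/s^4 + (-4*s - 11).
Isolate Y and clear denominators.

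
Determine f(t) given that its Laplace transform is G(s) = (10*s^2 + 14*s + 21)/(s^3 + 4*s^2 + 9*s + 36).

f(t) = -2*sin(3*t) + 5*cos(3*t) + 5*exp(-4*t)

Factor the denominator: s^3 + 4*s^2 + 9*s + 36 = (s + 4)*(s^2 + 9).
Partial fraction decomposition gives [5/(s + 4)] + [5*s/(s^2 + 9)] + [-6/(s^2 + 9)].
Invert each term: 5/(s + 4) ↔ 5e^(-4t); 5·s/(s^2 + 9) ↔ 5cos(3t); -2·3/(s^2 + 9) ↔ -2sin(3t).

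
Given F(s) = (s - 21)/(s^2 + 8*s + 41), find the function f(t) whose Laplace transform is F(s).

Complete the square in the denominator: s^2 + 8*s + 41 = (s + 4)^2 + 5^2.
Split the numerator to match: s - 21 = 1·(s + 4) - 5·5.
Invert each term: 1·(s + 4)/((s + 4)^2 + 25) ↔ e^(-4t)cos(5t); -5·5/((s + 4)^2 + 25) ↔ -5e^(-4t)sin(5t).

f(t) = -5*exp(-4*t)*sin(5*t) + exp(-4*t)*cos(5*t)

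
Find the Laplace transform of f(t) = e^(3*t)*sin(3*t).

L{sin(3t)} = 3/(s^2 + 9).
By the first shifting theorem, multiplying by e^(3t) replaces s with s - 3.

3/((s - 3)^2 + 9)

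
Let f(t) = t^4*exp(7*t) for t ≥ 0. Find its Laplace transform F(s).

F(s) = 24/(s - 7)^5

L{t^4} = 4!/s^5 = 24/s^5.
By the first shifting theorem, multiplying by e^(7t) replaces s with s - 7.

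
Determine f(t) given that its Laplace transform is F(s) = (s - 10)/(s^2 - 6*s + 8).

f(t) = -3*exp(4*t) + 4*exp(2*t)

Factor the denominator: s^2 - 6*s + 8 = (s - 4)*(s - 2).
Partial fraction decomposition gives [4/(s - 2)] + [-3/(s - 4)].
Invert each term: 4/(s - 2) ↔ 4e^(2t); -3/(s - 4) ↔ -3e^(4t).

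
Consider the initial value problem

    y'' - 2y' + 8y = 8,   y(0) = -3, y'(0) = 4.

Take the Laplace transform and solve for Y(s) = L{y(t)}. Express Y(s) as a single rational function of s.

Transform both sides with L{·}.
Using L{y''} = s^2 Y - s·y(0) - y'(0) and L{y'} = sY - y(0), with y(0) = -3, y'(0) = 4, the left side becomes (s^2 - 2*s + 8)Y - (-3*s + 10).
The right side is L{8} = 8/s.
So (s^2 - 2*s + 8)Y = 8/s + (-3*s + 10).
Solve for Y(s) and write it as one ratio of polynomials.

Y(s) = (-3*s^2 + 10*s + 8)/(s^3 - 2*s^2 + 8*s)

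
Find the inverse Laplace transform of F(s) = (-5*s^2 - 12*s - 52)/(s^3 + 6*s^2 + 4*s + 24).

-3*sin(2*t) - cos(2*t) - 4*exp(-6*t)

Factor the denominator: s^3 + 6*s^2 + 4*s + 24 = (s + 6)*(s^2 + 4).
Partial fraction decomposition gives [-4/(s + 6)] + [-s/(s^2 + 4)] + [-6/(s^2 + 4)].
Invert each term: -4/(s + 6) ↔ -4e^(-6t); -1·s/(s^2 + 4) ↔ -cos(2t); -3·2/(s^2 + 4) ↔ -3sin(2t).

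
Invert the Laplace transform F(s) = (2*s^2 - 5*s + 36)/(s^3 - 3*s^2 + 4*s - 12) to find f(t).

f(t) = 3*exp(3*t) - 4*sin(2*t) - cos(2*t)

Factor the denominator: s^3 - 3*s^2 + 4*s - 12 = (s - 3)*(s^2 + 4).
Partial fraction decomposition gives [3/(s - 3)] + [-s/(s^2 + 4)] + [-8/(s^2 + 4)].
Invert each term: 3/(s - 3) ↔ 3e^(3t); -1·s/(s^2 + 4) ↔ -cos(2t); -4·2/(s^2 + 4) ↔ -4sin(2t).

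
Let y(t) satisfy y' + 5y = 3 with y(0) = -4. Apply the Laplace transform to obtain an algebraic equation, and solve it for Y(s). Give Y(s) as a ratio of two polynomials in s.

Y(s) = (-4*s + 3)/(s^2 + 5*s)

Laplace-transform each side.
Using L{y'} = sY - y(0) = sY - (-4), the left side becomes (s + 5)Y - (-4).
The right side is L{3} = 3/s.
So (s + 5)Y = 3/s + (-4).
Solve for Y(s) and write it as one ratio of polynomials.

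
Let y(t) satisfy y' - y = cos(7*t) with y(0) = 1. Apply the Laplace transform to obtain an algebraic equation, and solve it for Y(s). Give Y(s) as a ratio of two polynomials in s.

Y(s) = (s^2 + s + 49)/(s^3 - s^2 + 49*s - 49)

Laplace-transform each side.
With L{y'} = sY - y(0) = sY - 1: the LHS transforms to (s - 1)Y - (1).
The right side is L{cos(7*t)} = s/(s^2 + 49).
So (s - 1)Y = s/(s^2 + 49) + (1).
Isolate Y and clear denominators.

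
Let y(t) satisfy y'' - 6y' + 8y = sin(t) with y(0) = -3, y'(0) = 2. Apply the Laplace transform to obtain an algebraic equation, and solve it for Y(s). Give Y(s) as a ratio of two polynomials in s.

Laplace-transform each side.
The derivative rules (L{y''} = s^2 Y - s·y(0) - y'(0) and L{y'} = sY - y(0), with y(0) = -3, y'(0) = 2) turn the left side into (s^2 - 6*s + 8)Y - (-3*s + 20).
The right side is L{sin(t)} = 1/(s^2 + 1).
So (s^2 - 6*s + 8)Y = 1/(s^2 + 1) + (-3*s + 20).
Divide through and combine into a single rational function.

Y(s) = (-3*s^3 + 20*s^2 - 3*s + 21)/(s^4 - 6*s^3 + 9*s^2 - 6*s + 8)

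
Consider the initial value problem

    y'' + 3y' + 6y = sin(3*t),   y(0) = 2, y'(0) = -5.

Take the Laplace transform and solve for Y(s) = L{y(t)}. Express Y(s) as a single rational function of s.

Transform both sides with L{·}.
Using L{y''} = s^2 Y - s·y(0) - y'(0) and L{y'} = sY - y(0), with y(0) = 2, y'(0) = -5, the left side becomes (s^2 + 3*s + 6)Y - (2*s + 1).
The right side is L{sin(3*t)} = 3/(s^2 + 9).
So (s^2 + 3*s + 6)Y = 3/(s^2 + 9) + (2*s + 1).
Divide through and combine into a single rational function.

Y(s) = (2*s^3 + s^2 + 18*s + 12)/(s^4 + 3*s^3 + 15*s^2 + 27*s + 54)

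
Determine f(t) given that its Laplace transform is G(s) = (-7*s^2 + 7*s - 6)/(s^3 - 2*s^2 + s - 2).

Factor the denominator: s^3 - 2*s^2 + s - 2 = (s - 2)*(s^2 + 1).
Partial fraction decomposition gives [-4/(s - 2)] + [-3*s/(s^2 + 1)] + [1/(s^2 + 1)].
Invert each term: -4/(s - 2) ↔ -4e^(2t); -3·s/(s^2 + 1) ↔ -3cos(t); 1·1/(s^2 + 1) ↔ sin(t).

f(t) = -4*exp(2*t) + sin(t) - 3*cos(t)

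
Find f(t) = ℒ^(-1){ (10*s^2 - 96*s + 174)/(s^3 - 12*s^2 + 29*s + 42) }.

Factor the denominator: s^3 - 12*s^2 + 29*s + 42 = (s - 7)*(s - 6)*(s + 1).
Partial fraction decomposition gives [5/(s + 1)] + [6/(s - 6)] + [-1/(s - 7)].
Invert each term: 5/(s + 1) ↔ 5e^(-t); 6/(s - 6) ↔ 6e^(6t); -1/(s - 7) ↔ -e^(7t).

f(t) = -exp(7*t) + 6*exp(6*t) + 5*exp(-t)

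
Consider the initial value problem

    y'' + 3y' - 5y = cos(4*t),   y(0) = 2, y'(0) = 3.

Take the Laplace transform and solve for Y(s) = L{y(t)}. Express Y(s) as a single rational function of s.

Apply the Laplace transform to the equation.
The derivative rules (L{y''} = s^2 Y - s·y(0) - y'(0) and L{y'} = sY - y(0), with y(0) = 2, y'(0) = 3) turn the left side into (s^2 + 3*s - 5)Y - (2*s + 9).
The right side is L{cos(4*t)} = s/(s^2 + 16).
So (s^2 + 3*s - 5)Y = s/(s^2 + 16) + (2*s + 9).
Solve for Y(s) and write it as one ratio of polynomials.

Y(s) = (2*s^3 + 9*s^2 + 33*s + 144)/(s^4 + 3*s^3 + 11*s^2 + 48*s - 80)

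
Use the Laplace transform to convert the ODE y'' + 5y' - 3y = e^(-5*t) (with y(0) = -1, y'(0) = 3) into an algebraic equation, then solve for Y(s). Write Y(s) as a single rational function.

Y(s) = (-s^2 - 7*s - 9)/(s^3 + 10*s^2 + 22*s - 15)

Take the Laplace transform of both sides.
With L{y''} = s^2 Y - s·y(0) - y'(0) and L{y'} = sY - y(0), with y(0) = -1, y'(0) = 3: the LHS transforms to (s^2 + 5*s - 3)Y - (-s - 2).
The right side is L{e^(-5*t)} = 1/(s + 5).
So (s^2 + 5*s - 3)Y = 1/(s + 5) + (-s - 2).
Isolate Y and clear denominators.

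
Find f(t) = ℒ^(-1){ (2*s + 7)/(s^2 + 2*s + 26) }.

Complete the square in the denominator: s^2 + 2*s + 26 = (s + 1)^2 + 5^2.
Split the numerator to match: 2*s + 7 = 2·(s + 1) + 1·5.
Invert each term: 2·(s + 1)/((s + 1)^2 + 25) ↔ 2e^(-t)cos(5t); 1·5/((s + 1)^2 + 25) ↔ e^(-t)sin(5t).

f(t) = exp(-t)*sin(5*t) + 2*exp(-t)*cos(5*t)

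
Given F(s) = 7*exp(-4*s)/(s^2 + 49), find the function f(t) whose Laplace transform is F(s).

f(t) = Heaviside(t - 4)*(sin(7*t - 28))

The factor e^(-4s) signals a time shift by c = 4 (second shifting theorem).
L{sin(7t)} = 7/(s^2 + 49), so L^-1{7/(s^2 + 49)} = sin(7*t).
Hence the inverse is u(t - 4) times that function evaluated at t - 4.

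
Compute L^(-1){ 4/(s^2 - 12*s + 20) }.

exp(6*t)*sinh(4*t)

Rewrite the denominator: s^2 - 12*s + 20 = (s - 6)^2 - 16.
The form in (s - 6) signals a first-shifting-theorem factor e^(6t).
Since L{sinh(4t)} = 4/(s^2 - 16), the inverse is e^(6*t)*sinh(4*t).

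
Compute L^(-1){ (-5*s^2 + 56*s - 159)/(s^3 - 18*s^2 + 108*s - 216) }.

Factor the denominator: s^3 - 18*s^2 + 108*s - 216 = (s - 6)^3.
Partial fraction decomposition gives [-5/(s - 6)] + [-4/(s - 6)^2] + [-3/(s - 6)^3].
Invert each term: -5/(s - 6) ↔ -5e^(6t); -4/(s - 6)^2 ↔ -4t·e^(6t); -3/(s - 6)^3 ↔ (-3/2)t^2·e^(6t).

-3*t^2*exp(6*t)/2 - 4*t*exp(6*t) - 5*exp(6*t)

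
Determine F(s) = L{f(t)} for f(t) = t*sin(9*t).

F(s) = 18*s/(s^2 + 81)^2

L{sin(9t)} = 9/(s^2 + 81).
Then apply L{t·g(t)} = -d/ds[G(s)] with G(s) = 9/(s^2 + 81):
differentiating 1 time and applying the sign gives 18*s/(s^2 + 81)^2.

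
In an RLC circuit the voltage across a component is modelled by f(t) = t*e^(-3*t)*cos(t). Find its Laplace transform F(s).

F(s) = (s + 2)*(s + 4)/(s^2 + 6*s + 10)^2

L{cos(t)} = s/(s^2 + 1).
Multiplying by e^(-3t) shifts s → s + 3, so L{e^(-3*t)*cos(t)} = (s + 3)/((s + 3)^2 + 1).
Then apply L{t·g(t)} = -d/ds[G(s)] with G(s) = (s + 3)/((s + 3)^2 + 1):
differentiating 1 time and applying the sign gives (s + 2)*(s + 4)/(s^2 + 6*s + 10)^2.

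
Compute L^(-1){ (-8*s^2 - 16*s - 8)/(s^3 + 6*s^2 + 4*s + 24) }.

Factor the denominator: s^3 + 6*s^2 + 4*s + 24 = (s + 6)*(s^2 + 4).
Partial fraction decomposition gives [-5/(s + 6)] + [-3*s/(s^2 + 4)] + [2/(s^2 + 4)].
Invert each term: -5/(s + 6) ↔ -5e^(-6t); -3·s/(s^2 + 4) ↔ -3cos(2t); 1·2/(s^2 + 4) ↔ sin(2t).

sin(2*t) - 3*cos(2*t) - 5*exp(-6*t)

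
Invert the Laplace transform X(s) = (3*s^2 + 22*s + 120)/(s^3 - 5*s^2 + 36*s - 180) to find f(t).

Factor the denominator: s^3 - 5*s^2 + 36*s - 180 = (s - 5)*(s^2 + 36).
Partial fraction decomposition gives [5/(s - 5)] + [-2*s/(s^2 + 36)] + [12/(s^2 + 36)].
Invert each term: 5/(s - 5) ↔ 5e^(5t); -2·s/(s^2 + 36) ↔ -2cos(6t); 2·6/(s^2 + 36) ↔ 2sin(6t).

f(t) = 5*exp(5*t) + 2*sin(6*t) - 2*cos(6*t)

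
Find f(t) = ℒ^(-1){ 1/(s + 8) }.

Since L{e^(-8t)} = 1/(s + 8), the inverse is exp(-8*t).

f(t) = exp(-8*t)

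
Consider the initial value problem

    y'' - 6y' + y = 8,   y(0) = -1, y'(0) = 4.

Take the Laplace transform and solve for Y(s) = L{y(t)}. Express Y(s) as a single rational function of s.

Y(s) = (-s^2 + 10*s + 8)/(s^3 - 6*s^2 + s)

Apply the Laplace transform to the equation.
Using L{y''} = s^2 Y - s·y(0) - y'(0) and L{y'} = sY - y(0), with y(0) = -1, y'(0) = 4, the left side becomes (s^2 - 6*s + 1)Y - (-s + 10).
The right side is L{8} = 8/s.
So (s^2 - 6*s + 1)Y = 8/s + (-s + 10).
Divide through and combine into a single rational function.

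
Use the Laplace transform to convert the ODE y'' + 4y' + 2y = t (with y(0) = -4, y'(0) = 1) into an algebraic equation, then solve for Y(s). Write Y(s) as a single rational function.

Y(s) = (-4*s^3 - 15*s^2 + 1)/(s^4 + 4*s^3 + 2*s^2)

Transform both sides with L{·}.
The derivative rules (L{y''} = s^2 Y - s·y(0) - y'(0) and L{y'} = sY - y(0), with y(0) = -4, y'(0) = 1) turn the left side into (s^2 + 4*s + 2)Y - (-4*s - 15).
The right side is L{t} = s^(-2).
So (s^2 + 4*s + 2)Y = s^(-2) + (-4*s - 15).
Divide through and combine into a single rational function.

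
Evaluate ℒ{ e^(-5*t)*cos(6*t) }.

(s + 5)/((s + 5)^2 + 36)

L{cos(6t)} = s/(s^2 + 36).
By the first shifting theorem, multiplying by e^(-5t) replaces s with s + 5.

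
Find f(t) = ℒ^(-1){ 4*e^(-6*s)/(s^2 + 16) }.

The factor e^(-6s) signals a time shift by c = 6 (second shifting theorem).
L{sin(4t)} = 4/(s^2 + 16), so L^-1{4/(s^2 + 16)} = sin(4*t).
Hence the inverse is u(t - 6) times that function evaluated at t - 6.

f(t) = Heaviside(t - 6)*(sin(4*t - 24))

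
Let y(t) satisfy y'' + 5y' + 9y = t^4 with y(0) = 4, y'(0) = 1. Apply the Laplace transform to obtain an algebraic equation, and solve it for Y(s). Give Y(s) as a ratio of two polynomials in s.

Laplace-transform each side.
Using L{y''} = s^2 Y - s·y(0) - y'(0) and L{y'} = sY - y(0), with y(0) = 4, y'(0) = 1, the left side becomes (s^2 + 5*s + 9)Y - (4*s + 21).
The right side is L{t^4} = 24/s^5.
So (s^2 + 5*s + 9)Y = 24/s^5 + (4*s + 21).
Solve for Y(s) and write it as one ratio of polynomials.

Y(s) = (4*s^6 + 21*s^5 + 24)/(s^7 + 5*s^6 + 9*s^5)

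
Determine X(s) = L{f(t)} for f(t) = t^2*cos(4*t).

L{cos(4t)} = s/(s^2 + 16).
Then apply L{t^2·g(t)} = (-1)^2 d^2/ds^2[G(s)] with G(s) = s/(s^2 + 16):
differentiating 2 times and applying the sign gives 2*s*(s^2 - 48)/(s^2 + 16)^3.

X(s) = 2*s*(s^2 - 48)/(s^2 + 16)^3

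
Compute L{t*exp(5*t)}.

L{e^(5t)} = 1/(s - 5).
Then apply L{t·g(t)} = -d/ds[G(s)] with G(s) = 1/(s - 5):
differentiating 1 time and applying the sign gives (s - 5)^(-2).

(s - 5)^(-2)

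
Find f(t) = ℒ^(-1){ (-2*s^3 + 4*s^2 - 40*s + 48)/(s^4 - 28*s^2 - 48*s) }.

Factor the denominator: s^4 - 28*s^2 - 48*s = s*(s - 6)*(s + 2)*(s + 4).
Partial fraction decomposition gives [-1/s] + [-5/(s + 4)] + [5/(s + 2)] + [-1/(s - 6)].
Invert each term: -1/(s - 0) ↔ -e^(0t); -5/(s + 4) ↔ -5e^(-4t); 5/(s + 2) ↔ 5e^(-2t); -1/(s - 6) ↔ -e^(6t).

f(t) = -exp(6*t) - 1 + 5*exp(-2*t) - 5*exp(-4*t)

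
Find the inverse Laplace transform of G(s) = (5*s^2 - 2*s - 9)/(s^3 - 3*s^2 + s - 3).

3*exp(3*t) + 4*sin(t) + 2*cos(t)

Factor the denominator: s^3 - 3*s^2 + s - 3 = (s - 3)*(s^2 + 1).
Partial fraction decomposition gives [3/(s - 3)] + [2*s/(s^2 + 1)] + [4/(s^2 + 1)].
Invert each term: 3/(s - 3) ↔ 3e^(3t); 2·s/(s^2 + 1) ↔ 2cos(t); 4·1/(s^2 + 1) ↔ 4sin(t).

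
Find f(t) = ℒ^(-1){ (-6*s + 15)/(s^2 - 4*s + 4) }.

Factor the denominator: s^2 - 4*s + 4 = (s - 2)^2.
Partial fraction decomposition gives [-6/(s - 2)] + [3/(s - 2)^2].
Invert each term: -6/(s - 2) ↔ -6e^(2t); 3/(s - 2)^2 ↔ 3t·e^(2t).

f(t) = 3*t*exp(2*t) - 6*exp(2*t)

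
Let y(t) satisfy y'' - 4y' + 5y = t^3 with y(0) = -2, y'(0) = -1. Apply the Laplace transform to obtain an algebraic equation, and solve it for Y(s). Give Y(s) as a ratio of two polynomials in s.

Laplace-transform each side.
Using L{y''} = s^2 Y - s·y(0) - y'(0) and L{y'} = sY - y(0), with y(0) = -2, y'(0) = -1, the left side becomes (s^2 - 4*s + 5)Y - (-2*s + 7).
The right side is L{t^3} = 6/s^4.
So (s^2 - 4*s + 5)Y = 6/s^4 + (-2*s + 7).
Divide through and combine into a single rational function.

Y(s) = (-2*s^5 + 7*s^4 + 6)/(s^6 - 4*s^5 + 5*s^4)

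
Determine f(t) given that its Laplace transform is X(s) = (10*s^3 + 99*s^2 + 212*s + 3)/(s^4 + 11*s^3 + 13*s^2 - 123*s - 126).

Factor the denominator: s^4 + 11*s^3 + 13*s^2 - 123*s - 126 = (s - 3)*(s + 1)*(s + 6)*(s + 7).
Partial fraction decomposition gives [3/(s + 6)] + [1/(s + 7)] + [5/(s - 3)] + [1/(s + 1)].
Invert each term: 3/(s + 6) ↔ 3e^(-6t); 1/(s + 7) ↔ e^(-7t); 5/(s - 3) ↔ 5e^(3t); 1/(s + 1) ↔ e^(-t).

f(t) = 5*exp(3*t) + exp(-t) + 3*exp(-6*t) + exp(-7*t)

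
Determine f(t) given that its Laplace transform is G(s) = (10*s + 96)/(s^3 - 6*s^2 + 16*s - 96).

f(t) = 3*exp(6*t) - 2*sin(4*t) - 3*cos(4*t)

Factor the denominator: s^3 - 6*s^2 + 16*s - 96 = (s - 6)*(s^2 + 16).
Partial fraction decomposition gives [3/(s - 6)] + [-3*s/(s^2 + 16)] + [-8/(s^2 + 16)].
Invert each term: 3/(s - 6) ↔ 3e^(6t); -3·s/(s^2 + 16) ↔ -3cos(4t); -2·4/(s^2 + 16) ↔ -2sin(4t).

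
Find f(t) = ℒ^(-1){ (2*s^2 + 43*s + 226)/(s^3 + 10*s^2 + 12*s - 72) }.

Factor the denominator: s^3 + 10*s^2 + 12*s - 72 = (s - 2)*(s + 6)^2.
Partial fraction decomposition gives [-3/(s + 6)] + [-5/(s + 6)^2] + [5/(s - 2)].
Invert each term: -3/(s + 6) ↔ -3e^(-6t); -5/(s + 6)^2 ↔ -5t·e^(-6t); 5/(s - 2) ↔ 5e^(2t).

f(t) = -5*t*exp(-6*t) + 5*exp(2*t) - 3*exp(-6*t)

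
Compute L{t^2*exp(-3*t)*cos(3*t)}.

L{cos(3t)} = s/(s^2 + 9).
Multiplying by e^(-3t) shifts s → s + 3, so L{exp(-3*t)*cos(3*t)} = (s + 3)/((s + 3)^2 + 9).
Then apply L{t^2·g(t)} = (-1)^2 d^2/ds^2[H(s)] with H(s) = (s + 3)/((s + 3)^2 + 9):
differentiating 2 times and applying the sign gives 2*(s + 3)*(s^2 + 6*s - 18)/(s^2 + 6*s + 18)^3.

2*(s + 3)*(s^2 + 6*s - 18)/(s^2 + 6*s + 18)^3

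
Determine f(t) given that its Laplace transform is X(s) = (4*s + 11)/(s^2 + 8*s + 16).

Factor the denominator: s^2 + 8*s + 16 = (s + 4)^2.
Partial fraction decomposition gives [4/(s + 4)] + [-5/(s + 4)^2].
Invert each term: 4/(s + 4) ↔ 4e^(-4t); -5/(s + 4)^2 ↔ -5t·e^(-4t).

f(t) = -5*t*exp(-4*t) + 4*exp(-4*t)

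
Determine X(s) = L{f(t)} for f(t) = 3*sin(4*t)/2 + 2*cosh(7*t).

The transform is linear, so treat each term independently.
(2)·[L{cosh(7t)} = s/(s^2 - 49)]; (3/2)·[L{sin(4t)} = 4/(s^2 + 16)].

X(s) = 2*s/(s^2 - 49) + 6/(s^2 + 16)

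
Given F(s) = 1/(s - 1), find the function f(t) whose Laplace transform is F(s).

Since L{e^(t)} = 1/(s - 1), the inverse is e^(t).

f(t) = exp(t)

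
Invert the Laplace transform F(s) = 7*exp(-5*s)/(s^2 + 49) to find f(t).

f(t) = Heaviside(t - 5)*(sin(7*t - 35))

The factor e^(-5s) signals a time shift by c = 5 (second shifting theorem).
L{sin(7t)} = 7/(s^2 + 49), so L^-1{7/(s^2 + 49)} = sin(7*t).
Hence the inverse is u(t - 5) times that function evaluated at t - 5.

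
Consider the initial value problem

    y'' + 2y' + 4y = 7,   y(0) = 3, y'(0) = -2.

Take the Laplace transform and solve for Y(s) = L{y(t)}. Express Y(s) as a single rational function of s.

Y(s) = (3*s^2 + 4*s + 7)/(s^3 + 2*s^2 + 4*s)

Take the Laplace transform of both sides.
With L{y''} = s^2 Y - s·y(0) - y'(0) and L{y'} = sY - y(0), with y(0) = 3, y'(0) = -2: the LHS transforms to (s^2 + 2*s + 4)Y - (3*s + 4).
The right side is L{7} = 7/s.
So (s^2 + 2*s + 4)Y = 7/s + (3*s + 4).
Solve for Y(s) and write it as one ratio of polynomials.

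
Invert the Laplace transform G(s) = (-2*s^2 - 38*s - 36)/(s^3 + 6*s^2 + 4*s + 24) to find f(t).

f(t) = -4*sin(2*t) - 5*cos(2*t) + 3*exp(-6*t)

Factor the denominator: s^3 + 6*s^2 + 4*s + 24 = (s + 6)*(s^2 + 4).
Partial fraction decomposition gives [3/(s + 6)] + [-5*s/(s^2 + 4)] + [-8/(s^2 + 4)].
Invert each term: 3/(s + 6) ↔ 3e^(-6t); -5·s/(s^2 + 4) ↔ -5cos(2t); -4·2/(s^2 + 4) ↔ -4sin(2t).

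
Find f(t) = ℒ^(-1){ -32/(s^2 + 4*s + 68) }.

f(t) = -4*exp(-2*t)*sin(8*t)

Rewrite the denominator: s^2 + 4*s + 68 = (s + 2)^2 + 64.
The form in (s + 2) signals a first-shifting-theorem factor e^(-2t).
Since L{sin(8t)} = 8/(s^2 + 64), the inverse is e^(-2*t)*sin(8*t), scaled by -4.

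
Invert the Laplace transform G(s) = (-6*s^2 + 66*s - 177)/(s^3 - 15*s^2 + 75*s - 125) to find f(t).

f(t) = 3*t^2*exp(5*t)/2 + 6*t*exp(5*t) - 6*exp(5*t)

Factor the denominator: s^3 - 15*s^2 + 75*s - 125 = (s - 5)^3.
Partial fraction decomposition gives [-6/(s - 5)] + [6/(s - 5)^2] + [3/(s - 5)^3].
Invert each term: -6/(s - 5) ↔ -6e^(5t); 6/(s - 5)^2 ↔ 6t·e^(5t); 3/(s - 5)^3 ↔ (3/2)t^2·e^(5t).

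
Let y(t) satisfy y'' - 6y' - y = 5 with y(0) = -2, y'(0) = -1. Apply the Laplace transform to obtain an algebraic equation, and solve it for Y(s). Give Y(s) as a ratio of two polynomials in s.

Laplace-transform each side.
The derivative rules (L{y''} = s^2 Y - s·y(0) - y'(0) and L{y'} = sY - y(0), with y(0) = -2, y'(0) = -1) turn the left side into (s^2 - 6*s - 1)Y - (-2*s + 11).
The right side is L{5} = 5/s.
So (s^2 - 6*s - 1)Y = 5/s + (-2*s + 11).
Solve for Y(s) and write it as one ratio of polynomials.

Y(s) = (-2*s^2 + 11*s + 5)/(s^3 - 6*s^2 - s)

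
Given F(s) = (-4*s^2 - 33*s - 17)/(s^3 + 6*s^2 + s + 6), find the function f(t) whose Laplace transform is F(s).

f(t) = -3*sin(t) - 5*cos(t) + exp(-6*t)

Factor the denominator: s^3 + 6*s^2 + s + 6 = (s + 6)*(s^2 + 1).
Partial fraction decomposition gives [1/(s + 6)] + [-5*s/(s^2 + 1)] + [-3/(s^2 + 1)].
Invert each term: 1/(s + 6) ↔ e^(-6t); -5·s/(s^2 + 1) ↔ -5cos(t); -3·1/(s^2 + 1) ↔ -3sin(t).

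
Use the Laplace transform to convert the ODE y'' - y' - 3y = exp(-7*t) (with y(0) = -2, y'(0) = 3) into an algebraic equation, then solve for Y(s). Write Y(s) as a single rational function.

Transform both sides with L{·}.
With L{y''} = s^2 Y - s·y(0) - y'(0) and L{y'} = sY - y(0), with y(0) = -2, y'(0) = 3: the LHS transforms to (s^2 - s - 3)Y - (-2*s + 5).
The right side is L{exp(-7*t)} = 1/(s + 7).
So (s^2 - s - 3)Y = 1/(s + 7) + (-2*s + 5).
Solve for Y(s) and write it as one ratio of polynomials.

Y(s) = (-2*s^2 - 9*s + 36)/(s^3 + 6*s^2 - 10*s - 21)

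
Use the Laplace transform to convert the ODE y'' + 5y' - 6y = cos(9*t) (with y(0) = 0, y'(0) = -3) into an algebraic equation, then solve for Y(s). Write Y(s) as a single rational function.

Apply the Laplace transform to the equation.
Using L{y''} = s^2 Y - s·y(0) - y'(0) and L{y'} = sY - y(0), with y(0) = 0, y'(0) = -3, the left side becomes (s^2 + 5*s - 6)Y - (-3).
The right side is L{cos(9*t)} = s/(s^2 + 81).
So (s^2 + 5*s - 6)Y = s/(s^2 + 81) + (-3).
Divide through and combine into a single rational function.

Y(s) = (-3*s^2 + s - 243)/(s^4 + 5*s^3 + 75*s^2 + 405*s - 486)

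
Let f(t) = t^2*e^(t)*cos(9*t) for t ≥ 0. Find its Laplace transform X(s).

L{cos(9t)} = s/(s^2 + 81).
Multiplying by e^(t) shifts s → s - 1, so L{e^(t)*cos(9*t)} = (s - 1)/((s - 1)^2 + 81).
Then apply L{t^2·g(t)} = (-1)^2 d^2/ds^2[G(s)] with G(s) = (s - 1)/((s - 1)^2 + 81):
differentiating 2 times and applying the sign gives 2*(s - 1)*(s^2 - 2*s - 242)/(s^2 - 2*s + 82)^3.

X(s) = 2*(s - 1)*(s^2 - 2*s - 242)/(s^2 - 2*s + 82)^3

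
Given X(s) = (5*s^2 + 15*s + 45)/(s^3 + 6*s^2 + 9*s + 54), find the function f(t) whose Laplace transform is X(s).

Factor the denominator: s^3 + 6*s^2 + 9*s + 54 = (s + 6)*(s^2 + 9).
Partial fraction decomposition gives [3/(s + 6)] + [2*s/(s^2 + 9)] + [3/(s^2 + 9)].
Invert each term: 3/(s + 6) ↔ 3e^(-6t); 2·s/(s^2 + 9) ↔ 2cos(3t); 1·3/(s^2 + 9) ↔ sin(3t).

f(t) = sin(3*t) + 2*cos(3*t) + 3*exp(-6*t)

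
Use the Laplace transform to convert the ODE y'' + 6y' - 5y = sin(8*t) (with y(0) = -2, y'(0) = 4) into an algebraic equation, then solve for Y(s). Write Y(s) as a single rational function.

Y(s) = (-2*s^3 - 8*s^2 - 128*s - 504)/(s^4 + 6*s^3 + 59*s^2 + 384*s - 320)

Apply the Laplace transform to the equation.
Using L{y''} = s^2 Y - s·y(0) - y'(0) and L{y'} = sY - y(0), with y(0) = -2, y'(0) = 4, the left side becomes (s^2 + 6*s - 5)Y - (-2*s - 8).
The right side is L{sin(8*t)} = 8/(s^2 + 64).
So (s^2 + 6*s - 5)Y = 8/(s^2 + 64) + (-2*s - 8).
Isolate Y and clear denominators.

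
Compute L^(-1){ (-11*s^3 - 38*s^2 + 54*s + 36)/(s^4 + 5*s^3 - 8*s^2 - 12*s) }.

Factor the denominator: s^4 + 5*s^3 - 8*s^2 - 12*s = s*(s - 2)*(s + 1)*(s + 6).
Partial fraction decomposition gives [-3/(s + 6)] + [-3/s] + [-2/(s - 2)] + [-3/(s + 1)].
Invert each term: -3/(s + 6) ↔ -3e^(-6t); -3/(s - 0) ↔ -3e^(0t); -2/(s - 2) ↔ -2e^(2t); -3/(s + 1) ↔ -3e^(-t).

-2*exp(2*t) - 3 - 3*exp(-t) - 3*exp(-6*t)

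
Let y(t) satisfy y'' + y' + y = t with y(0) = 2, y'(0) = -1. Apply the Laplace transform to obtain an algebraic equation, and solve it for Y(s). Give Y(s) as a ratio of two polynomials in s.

Laplace-transform each side.
The derivative rules (L{y''} = s^2 Y - s·y(0) - y'(0) and L{y'} = sY - y(0), with y(0) = 2, y'(0) = -1) turn the left side into (s^2 + s + 1)Y - (2*s + 1).
The right side is L{t} = s^(-2).
So (s^2 + s + 1)Y = s^(-2) + (2*s + 1).
Divide through and combine into a single rational function.

Y(s) = (2*s^3 + s^2 + 1)/(s^4 + s^3 + s^2)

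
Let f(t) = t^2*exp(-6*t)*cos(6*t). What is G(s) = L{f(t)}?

G(s) = 2*(s + 6)*(s^2 + 12*s - 72)/(s^2 + 12*s + 72)^3

L{cos(6t)} = s/(s^2 + 36).
Multiplying by e^(-6t) shifts s → s + 6, so L{exp(-6*t)*cos(6*t)} = (s + 6)/((s + 6)^2 + 36).
Then apply L{t^2·g(t)} = (-1)^2 d^2/ds^2[H(s)] with H(s) = (s + 6)/((s + 6)^2 + 36):
differentiating 2 times and applying the sign gives 2*(s + 6)*(s^2 + 12*s - 72)/(s^2 + 12*s + 72)^3.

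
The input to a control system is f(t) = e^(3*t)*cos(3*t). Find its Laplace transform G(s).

G(s) = (s - 3)/((s - 3)^2 + 9)

L{cos(3t)} = s/(s^2 + 9).
By the first shifting theorem, multiplying by e^(3t) replaces s with s - 3.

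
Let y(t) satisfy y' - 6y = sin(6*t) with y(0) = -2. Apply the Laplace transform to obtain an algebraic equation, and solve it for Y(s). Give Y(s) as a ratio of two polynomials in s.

Apply the Laplace transform to the equation.
The derivative rules (L{y'} = sY - y(0) = sY - (-2)) turn the left side into (s - 6)Y - (-2).
The right side is L{sin(6*t)} = 6/(s^2 + 36).
So (s - 6)Y = 6/(s^2 + 36) + (-2).
Solve for Y(s) and write it as one ratio of polynomials.

Y(s) = (-2*s^2 - 66)/(s^3 - 6*s^2 + 36*s - 216)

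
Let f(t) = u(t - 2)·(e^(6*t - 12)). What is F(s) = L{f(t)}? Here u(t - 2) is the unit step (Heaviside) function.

By the second shifting theorem, L{u(t - c)·g(t - c)} = e^(-cs)·G(s) with c = 2 and G(s) = L{g(t)}.
L{e^(6t)} = 1/(s - 6).

F(s) = exp(-2*s)/(s - 6)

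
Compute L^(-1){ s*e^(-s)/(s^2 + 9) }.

The factor e^(-s) signals a time shift by c = 1 (second shifting theorem).
L{cos(3t)} = s/(s^2 + 9), so L^-1{s/(s^2 + 9)} = cos(3*t).
Hence the inverse is u(t - 1) times that function evaluated at t - 1.

Heaviside(t - 1)*(cos(3*t - 3))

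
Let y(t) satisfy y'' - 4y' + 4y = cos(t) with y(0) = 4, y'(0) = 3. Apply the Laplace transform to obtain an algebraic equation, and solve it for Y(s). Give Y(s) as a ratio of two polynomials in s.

Laplace-transform each side.
The derivative rules (L{y''} = s^2 Y - s·y(0) - y'(0) and L{y'} = sY - y(0), with y(0) = 4, y'(0) = 3) turn the left side into (s^2 - 4*s + 4)Y - (4*s - 13).
The right side is L{cos(t)} = s/(s^2 + 1).
So (s^2 - 4*s + 4)Y = s/(s^2 + 1) + (4*s - 13).
Divide through and combine into a single rational function.

Y(s) = (4*s^3 - 13*s^2 + 5*s - 13)/(s^4 - 4*s^3 + 5*s^2 - 4*s + 4)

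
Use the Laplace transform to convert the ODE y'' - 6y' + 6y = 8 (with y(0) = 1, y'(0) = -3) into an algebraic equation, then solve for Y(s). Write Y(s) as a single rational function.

Take the Laplace transform of both sides.
Using L{y''} = s^2 Y - s·y(0) - y'(0) and L{y'} = sY - y(0), with y(0) = 1, y'(0) = -3, the left side becomes (s^2 - 6*s + 6)Y - (s - 9).
The right side is L{8} = 8/s.
So (s^2 - 6*s + 6)Y = 8/s + (s - 9).
Solve for Y(s) and write it as one ratio of polynomials.

Y(s) = (s^2 - 9*s + 8)/(s^3 - 6*s^2 + 6*s)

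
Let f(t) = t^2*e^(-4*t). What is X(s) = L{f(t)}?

L{e^(-4t)} = 1/(s + 4).
Then apply L{t^2·g(t)} = (-1)^2 d^2/ds^2[G(s)] with G(s) = 1/(s + 4):
differentiating 2 times and applying the sign gives 2/(s + 4)^3.

X(s) = 2/(s + 4)^3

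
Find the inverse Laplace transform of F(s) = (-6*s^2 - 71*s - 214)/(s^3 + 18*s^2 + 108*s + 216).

Factor the denominator: s^3 + 18*s^2 + 108*s + 216 = (s + 6)^3.
Partial fraction decomposition gives [-6/(s + 6)] + [(s + 6)^(-2)] + [-4/(s + 6)^3].
Invert each term: -6/(s + 6) ↔ -6e^(-6t); 1/(s + 6)^2 ↔ t·e^(-6t); -4/(s + 6)^3 ↔ (-2)t^2·e^(-6t).

-2*t^2*exp(-6*t) + t*exp(-6*t) - 6*exp(-6*t)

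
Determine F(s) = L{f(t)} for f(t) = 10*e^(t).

F(s) = 10/(s - 1)

L{10} = 10/s.
By the first shifting theorem, multiplying by e^(t) replaces s with s - 1.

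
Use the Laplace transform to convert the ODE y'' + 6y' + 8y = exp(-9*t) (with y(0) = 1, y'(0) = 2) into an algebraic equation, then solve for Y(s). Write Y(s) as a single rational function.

Apply the Laplace transform to the equation.
Using L{y''} = s^2 Y - s·y(0) - y'(0) and L{y'} = sY - y(0), with y(0) = 1, y'(0) = 2, the left side becomes (s^2 + 6*s + 8)Y - (s + 8).
The right side is L{exp(-9*t)} = 1/(s + 9).
So (s^2 + 6*s + 8)Y = 1/(s + 9) + (s + 8).
Divide through and combine into a single rational function.

Y(s) = (s^2 + 17*s + 73)/(s^3 + 15*s^2 + 62*s + 72)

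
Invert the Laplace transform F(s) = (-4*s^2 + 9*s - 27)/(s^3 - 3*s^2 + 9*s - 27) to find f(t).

f(t) = -2*exp(3*t) + sin(3*t) - 2*cos(3*t)

Factor the denominator: s^3 - 3*s^2 + 9*s - 27 = (s - 3)*(s^2 + 9).
Partial fraction decomposition gives [-2/(s - 3)] + [-2*s/(s^2 + 9)] + [3/(s^2 + 9)].
Invert each term: -2/(s - 3) ↔ -2e^(3t); -2·s/(s^2 + 9) ↔ -2cos(3t); 1·3/(s^2 + 9) ↔ sin(3t).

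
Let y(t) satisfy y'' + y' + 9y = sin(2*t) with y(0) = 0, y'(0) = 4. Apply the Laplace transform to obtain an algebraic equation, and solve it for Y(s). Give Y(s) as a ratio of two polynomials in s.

Take the Laplace transform of both sides.
The derivative rules (L{y''} = s^2 Y - s·y(0) - y'(0) and L{y'} = sY - y(0), with y(0) = 0, y'(0) = 4) turn the left side into (s^2 + s + 9)Y - (4).
The right side is L{sin(2*t)} = 2/(s^2 + 4).
So (s^2 + s + 9)Y = 2/(s^2 + 4) + (4).
Isolate Y and clear denominators.

Y(s) = (4*s^2 + 18)/(s^4 + s^3 + 13*s^2 + 4*s + 36)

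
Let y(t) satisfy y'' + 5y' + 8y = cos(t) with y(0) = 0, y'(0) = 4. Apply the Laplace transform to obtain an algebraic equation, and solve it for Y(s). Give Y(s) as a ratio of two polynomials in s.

Y(s) = (4*s^2 + s + 4)/(s^4 + 5*s^3 + 9*s^2 + 5*s + 8)

Laplace-transform each side.
With L{y''} = s^2 Y - s·y(0) - y'(0) and L{y'} = sY - y(0), with y(0) = 0, y'(0) = 4: the LHS transforms to (s^2 + 5*s + 8)Y - (4).
The right side is L{cos(t)} = s/(s^2 + 1).
So (s^2 + 5*s + 8)Y = s/(s^2 + 1) + (4).
Divide through and combine into a single rational function.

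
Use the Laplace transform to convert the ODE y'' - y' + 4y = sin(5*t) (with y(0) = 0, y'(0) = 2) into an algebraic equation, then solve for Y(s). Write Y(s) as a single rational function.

Y(s) = (2*s^2 + 55)/(s^4 - s^3 + 29*s^2 - 25*s + 100)

Apply the Laplace transform to the equation.
With L{y''} = s^2 Y - s·y(0) - y'(0) and L{y'} = sY - y(0), with y(0) = 0, y'(0) = 2: the LHS transforms to (s^2 - s + 4)Y - (2).
The right side is L{sin(5*t)} = 5/(s^2 + 25).
So (s^2 - s + 4)Y = 5/(s^2 + 25) + (2).
Isolate Y and clear denominators.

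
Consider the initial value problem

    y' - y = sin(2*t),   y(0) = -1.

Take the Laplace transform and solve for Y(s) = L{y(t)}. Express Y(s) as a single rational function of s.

Y(s) = (-s^2 - 2)/(s^3 - s^2 + 4*s - 4)

Apply the Laplace transform to the equation.
With L{y'} = sY - y(0) = sY - (-1): the LHS transforms to (s - 1)Y - (-1).
The right side is L{sin(2*t)} = 2/(s^2 + 4).
So (s - 1)Y = 2/(s^2 + 4) + (-1).
Solve for Y(s) and write it as one ratio of polynomials.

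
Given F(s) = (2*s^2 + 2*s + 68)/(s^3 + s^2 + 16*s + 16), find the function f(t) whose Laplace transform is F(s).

f(t) = sin(4*t) - 2*cos(4*t) + 4*exp(-t)

Factor the denominator: s^3 + s^2 + 16*s + 16 = (s + 1)*(s^2 + 16).
Partial fraction decomposition gives [4/(s + 1)] + [-2*s/(s^2 + 16)] + [4/(s^2 + 16)].
Invert each term: 4/(s + 1) ↔ 4e^(-t); -2·s/(s^2 + 16) ↔ -2cos(4t); 1·4/(s^2 + 16) ↔ sin(4t).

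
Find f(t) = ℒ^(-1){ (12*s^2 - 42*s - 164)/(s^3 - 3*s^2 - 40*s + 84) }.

f(t) = 2*exp(7*t) + 5*exp(2*t) + 5*exp(-6*t)

Factor the denominator: s^3 - 3*s^2 - 40*s + 84 = (s - 7)*(s - 2)*(s + 6).
Partial fraction decomposition gives [5/(s + 6)] + [2/(s - 7)] + [5/(s - 2)].
Invert each term: 5/(s + 6) ↔ 5e^(-6t); 2/(s - 7) ↔ 2e^(7t); 5/(s - 2) ↔ 5e^(2t).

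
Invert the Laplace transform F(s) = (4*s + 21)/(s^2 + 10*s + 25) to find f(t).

Factor the denominator: s^2 + 10*s + 25 = (s + 5)^2.
Partial fraction decomposition gives [4/(s + 5)] + [(s + 5)^(-2)].
Invert each term: 4/(s + 5) ↔ 4e^(-5t); 1/(s + 5)^2 ↔ t·e^(-5t).

f(t) = t*exp(-5*t) + 4*exp(-5*t)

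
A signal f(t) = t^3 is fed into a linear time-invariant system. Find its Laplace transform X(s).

L{t^3} = 3!/s^4 = 6/s^4.

X(s) = 6/s^4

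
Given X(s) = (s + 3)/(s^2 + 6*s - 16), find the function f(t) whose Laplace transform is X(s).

Rewrite the denominator: s^2 + 6*s - 16 = (s + 3)^2 - 25.
The form in (s + 3) signals a first-shifting-theorem factor e^(-3t).
Since L{cosh(5t)} = s/(s^2 - 25), the inverse is e^(-3*t)*cosh(5*t).

f(t) = exp(-3*t)*cosh(5*t)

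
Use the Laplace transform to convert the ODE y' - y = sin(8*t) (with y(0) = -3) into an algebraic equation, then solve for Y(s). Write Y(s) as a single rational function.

Y(s) = (-3*s^2 - 184)/(s^3 - s^2 + 64*s - 64)

Take the Laplace transform of both sides.
The derivative rules (L{y'} = sY - y(0) = sY - (-3)) turn the left side into (s - 1)Y - (-3).
The right side is L{sin(8*t)} = 8/(s^2 + 64).
So (s - 1)Y = 8/(s^2 + 64) + (-3).
Isolate Y and clear denominators.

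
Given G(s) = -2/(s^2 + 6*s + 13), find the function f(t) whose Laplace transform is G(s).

Rewrite the denominator: s^2 + 6*s + 13 = (s + 3)^2 + 4.
The form in (s + 3) signals a first-shifting-theorem factor e^(-3t).
Since L{sin(2t)} = 2/(s^2 + 4), the inverse is exp(-3*t)*sin(2*t), scaled by -1.

f(t) = -exp(-3*t)*sin(2*t)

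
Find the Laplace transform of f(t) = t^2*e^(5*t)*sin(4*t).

8*(3*s^2 - 30*s + 59)/(s^2 - 10*s + 41)^3

L{sin(4t)} = 4/(s^2 + 16).
Multiplying by e^(5t) shifts s → s - 5, so L{e^(5*t)*sin(4*t)} = 4/((s - 5)^2 + 16).
Then apply L{t^2·g(t)} = (-1)^2 d^2/ds^2[G(s)] with G(s) = 4/((s - 5)^2 + 16):
differentiating 2 times and applying the sign gives 8*(3*s^2 - 30*s + 59)/(s^2 - 10*s + 41)^3.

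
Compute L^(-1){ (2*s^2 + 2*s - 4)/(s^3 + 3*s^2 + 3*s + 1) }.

-2*t^2*exp(-t) - 2*t*exp(-t) + 2*exp(-t)

Factor the denominator: s^3 + 3*s^2 + 3*s + 1 = (s + 1)^3.
Partial fraction decomposition gives [2/(s + 1)] + [-2/(s + 1)^2] + [-4/(s + 1)^3].
Invert each term: 2/(s + 1) ↔ 2e^(-t); -2/(s + 1)^2 ↔ -2t·e^(-t); -4/(s + 1)^3 ↔ (-2)t^2·e^(-t).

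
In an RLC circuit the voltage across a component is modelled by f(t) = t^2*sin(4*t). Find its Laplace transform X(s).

X(s) = 8*(3*s^2 - 16)/(s^2 + 16)^3

L{sin(4t)} = 4/(s^2 + 16).
Then apply L{t^2·g(t)} = (-1)^2 d^2/ds^2[G(s)] with G(s) = 4/(s^2 + 16):
differentiating 2 times and applying the sign gives 8*(3*s^2 - 16)/(s^2 + 16)^3.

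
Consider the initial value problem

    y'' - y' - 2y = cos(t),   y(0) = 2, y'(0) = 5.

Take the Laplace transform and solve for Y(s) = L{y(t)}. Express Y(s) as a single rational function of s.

Apply the Laplace transform to the equation.
The derivative rules (L{y''} = s^2 Y - s·y(0) - y'(0) and L{y'} = sY - y(0), with y(0) = 2, y'(0) = 5) turn the left side into (s^2 - s - 2)Y - (2*s + 3).
The right side is L{cos(t)} = s/(s^2 + 1).
So (s^2 - s - 2)Y = s/(s^2 + 1) + (2*s + 3).
Solve for Y(s) and write it as one ratio of polynomials.

Y(s) = (2*s^3 + 3*s^2 + 3*s + 3)/(s^4 - s^3 - s^2 - s - 2)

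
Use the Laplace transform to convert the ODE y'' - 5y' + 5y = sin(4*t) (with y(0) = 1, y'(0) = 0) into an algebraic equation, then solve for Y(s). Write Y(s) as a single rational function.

Laplace-transform each side.
The derivative rules (L{y''} = s^2 Y - s·y(0) - y'(0) and L{y'} = sY - y(0), with y(0) = 1, y'(0) = 0) turn the left side into (s^2 - 5*s + 5)Y - (s - 5).
The right side is L{sin(4*t)} = 4/(s^2 + 16).
So (s^2 - 5*s + 5)Y = 4/(s^2 + 16) + (s - 5).
Solve for Y(s) and write it as one ratio of polynomials.

Y(s) = (s^3 - 5*s^2 + 16*s - 76)/(s^4 - 5*s^3 + 21*s^2 - 80*s + 80)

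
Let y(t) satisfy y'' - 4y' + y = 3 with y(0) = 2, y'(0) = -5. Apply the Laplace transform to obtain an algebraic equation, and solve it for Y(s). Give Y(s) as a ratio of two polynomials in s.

Take the Laplace transform of both sides.
The derivative rules (L{y''} = s^2 Y - s·y(0) - y'(0) and L{y'} = sY - y(0), with y(0) = 2, y'(0) = -5) turn the left side into (s^2 - 4*s + 1)Y - (2*s - 13).
The right side is L{3} = 3/s.
So (s^2 - 4*s + 1)Y = 3/s + (2*s - 13).
Isolate Y and clear denominators.

Y(s) = (2*s^2 - 13*s + 3)/(s^3 - 4*s^2 + s)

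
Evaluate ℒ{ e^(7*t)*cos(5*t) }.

L{cos(5t)} = s/(s^2 + 25).
By the first shifting theorem, multiplying by e^(7t) replaces s with s - 7.

(s - 7)/((s - 7)^2 + 25)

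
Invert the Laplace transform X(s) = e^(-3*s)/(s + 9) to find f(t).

The factor e^(-3s) signals a time shift by c = 3 (second shifting theorem).
L{e^(-9t)} = 1/(s + 9), so L^-1{1/(s + 9)} = e^(-9*t).
Hence the inverse is u(t - 3) times that function evaluated at t - 3.

f(t) = Heaviside(t - 3)*(exp(-9*t + 27))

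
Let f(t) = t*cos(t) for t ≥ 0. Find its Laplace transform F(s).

F(s) = (s - 1)*(s + 1)/(s^2 + 1)^2

L{cos(t)} = s/(s^2 + 1).
Then apply L{t·g(t)} = -d/ds[G(s)] with G(s) = s/(s^2 + 1):
differentiating 1 time and applying the sign gives (s - 1)*(s + 1)/(s^2 + 1)^2.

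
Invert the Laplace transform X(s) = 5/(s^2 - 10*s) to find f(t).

Rewrite the denominator: s^2 - 10*s = (s - 5)^2 - 25.
The form in (s - 5) signals a first-shifting-theorem factor e^(5t).
Since L{sinh(5t)} = 5/(s^2 - 25), the inverse is exp(5*t)*sinh(5*t).

f(t) = exp(5*t)*sinh(5*t)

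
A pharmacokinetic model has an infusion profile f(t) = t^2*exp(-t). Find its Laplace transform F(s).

F(s) = 2/(s + 1)^3

L{e^(-t)} = 1/(s + 1).
Then apply L{t^2·g(t)} = (-1)^2 d^2/ds^2[G(s)] with G(s) = 1/(s + 1):
differentiating 2 times and applying the sign gives 2/(s + 1)^3.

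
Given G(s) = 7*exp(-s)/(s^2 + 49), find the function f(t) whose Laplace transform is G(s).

f(t) = Heaviside(t - 1)*(sin(7*t - 7))

The factor e^(-s) signals a time shift by c = 1 (second shifting theorem).
L{sin(7t)} = 7/(s^2 + 49), so L^-1{7/(s^2 + 49)} = sin(7*t).
Hence the inverse is u(t - 1) times that function evaluated at t - 1.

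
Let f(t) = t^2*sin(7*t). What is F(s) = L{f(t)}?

L{sin(7t)} = 7/(s^2 + 49).
Then apply L{t^2·g(t)} = (-1)^2 d^2/ds^2[G(s)] with G(s) = 7/(s^2 + 49):
differentiating 2 times and applying the sign gives 14*(3*s^2 - 49)/(s^2 + 49)^3.

F(s) = 14*(3*s^2 - 49)/(s^2 + 49)^3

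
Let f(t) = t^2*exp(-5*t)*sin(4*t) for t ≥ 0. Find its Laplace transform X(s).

X(s) = 8*(3*s^2 + 30*s + 59)/(s^2 + 10*s + 41)^3

L{sin(4t)} = 4/(s^2 + 16).
Multiplying by e^(-5t) shifts s → s + 5, so L{exp(-5*t)*sin(4*t)} = 4/((s + 5)^2 + 16).
Then apply L{t^2·g(t)} = (-1)^2 d^2/ds^2[G(s)] with G(s) = 4/((s + 5)^2 + 16):
differentiating 2 times and applying the sign gives 8*(3*s^2 + 30*s + 59)/(s^2 + 10*s + 41)^3.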